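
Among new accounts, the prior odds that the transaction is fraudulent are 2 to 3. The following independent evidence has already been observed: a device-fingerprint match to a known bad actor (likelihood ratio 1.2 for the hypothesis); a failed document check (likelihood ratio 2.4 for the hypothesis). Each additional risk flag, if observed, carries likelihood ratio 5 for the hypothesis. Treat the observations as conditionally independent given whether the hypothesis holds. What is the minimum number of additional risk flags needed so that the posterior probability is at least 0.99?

Prior odds = 2/3.
Combined Bayes factor of the evidence already in hand = 1.2 × 2.4 = 2.88.
Odds after that evidence = (2/3) × 2.88 = 1.92.
Target odds = 0.99/0.01 = 99.
Need 5ⁿ ≥ 99 ÷ 1.92 = 51.5625.
5² = 25 falls short of 51.5625 but 5³ = 125 reaches it, so n = 3.

3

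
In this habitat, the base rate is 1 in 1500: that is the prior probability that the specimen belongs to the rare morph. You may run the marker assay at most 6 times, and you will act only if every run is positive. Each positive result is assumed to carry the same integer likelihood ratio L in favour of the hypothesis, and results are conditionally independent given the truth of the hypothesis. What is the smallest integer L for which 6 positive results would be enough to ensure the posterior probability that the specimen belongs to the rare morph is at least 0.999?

Prior odds = (1/1500)/(1499/1500) = 1/1499.
Target odds = 0.999/0.001 = 999.
Need L⁶ ≥ 999 ÷ (1/1499) = 1497501.
10⁶ = 1000000 < 1497501 ≤ 1771561 = 11⁶, so L = 11.

11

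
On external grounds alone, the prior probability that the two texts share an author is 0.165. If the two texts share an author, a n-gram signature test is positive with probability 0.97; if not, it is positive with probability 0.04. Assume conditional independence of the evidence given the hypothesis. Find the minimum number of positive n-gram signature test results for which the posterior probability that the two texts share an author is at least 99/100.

2

Prior odds: 0.165 ÷ 0.835 = 33/167.
Likelihood ratio of a positive = 0.97/0.04 = 24.25.
Target posterior odds = 0.99/0.01 = 99.
Require 24.25ⁿ ≥ 99 ÷ (33/167) = 501.
24.25¹ = 24.25 falls short of 501 but 24.25² = 588.0625 reaches it, so n = 2.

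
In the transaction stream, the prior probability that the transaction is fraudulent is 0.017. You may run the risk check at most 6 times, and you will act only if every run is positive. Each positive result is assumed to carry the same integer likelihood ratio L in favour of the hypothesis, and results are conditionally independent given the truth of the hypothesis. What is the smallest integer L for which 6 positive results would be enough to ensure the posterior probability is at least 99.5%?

5

Prior odds = 0.017/0.983 = 17/983.
Target odds = 0.995/0.005 = 199.
Need L⁶ ≥ 199 ÷ (17/983) = 195617/17.
4⁶ = 4096 < 195617/17 ≤ 15625 = 5⁶, so L = 5.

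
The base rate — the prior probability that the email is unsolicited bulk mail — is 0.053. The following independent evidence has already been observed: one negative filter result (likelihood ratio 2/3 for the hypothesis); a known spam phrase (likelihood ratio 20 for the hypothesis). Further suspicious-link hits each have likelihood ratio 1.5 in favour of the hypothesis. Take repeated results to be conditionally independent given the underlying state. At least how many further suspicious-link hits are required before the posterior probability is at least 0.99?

Prior odds = 0.053/0.947 = 53/947.
Combined Bayes factor of the evidence already in hand = (2/3) × 20 = 40/3.
Odds after that evidence = (53/947) × 40/3 = 2120/2841.
Target odds = 0.99/0.01 = 99.
Need 1.5ⁿ ≥ 99 ÷ (2120/2841) = 281259/2120.
1.5¹² = 531441/4096 falls short of 281259/2120 but 1.5¹³ = 1594323/8192 reaches it, so n = 13.

13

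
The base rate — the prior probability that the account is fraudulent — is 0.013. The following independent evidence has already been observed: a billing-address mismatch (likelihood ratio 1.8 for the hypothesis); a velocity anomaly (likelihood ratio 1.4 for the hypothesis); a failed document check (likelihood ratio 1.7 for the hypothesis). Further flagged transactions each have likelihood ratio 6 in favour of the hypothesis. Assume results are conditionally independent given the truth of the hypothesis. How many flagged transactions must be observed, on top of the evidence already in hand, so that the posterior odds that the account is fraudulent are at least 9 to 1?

3

Prior odds = 0.013/0.987 = 13/987.
Combined Bayes factor of the evidence already in hand = 1.8 × 1.4 × 1.7 = 4.284.
Odds after that evidence = (13/987) × 4.284 = 663/11750.
Target odds = 9.
Need 6ⁿ ≥ 9 ÷ (663/11750) = 35250/221.
6² = 36 falls short of 35250/221 but 6³ = 216 reaches it, so n = 3.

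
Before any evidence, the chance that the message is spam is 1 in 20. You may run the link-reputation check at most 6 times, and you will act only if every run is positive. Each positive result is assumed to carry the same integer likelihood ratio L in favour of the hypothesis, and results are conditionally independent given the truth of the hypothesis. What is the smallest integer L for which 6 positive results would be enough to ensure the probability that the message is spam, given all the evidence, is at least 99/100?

4

Prior odds = 0.05/0.95 = 1/19.
Target odds = 0.99/0.01 = 99.
Need L⁶ ≥ 99 ÷ (1/19) = 1881.
3⁶ = 729 < 1881 ≤ 4096 = 4⁶, so L = 4.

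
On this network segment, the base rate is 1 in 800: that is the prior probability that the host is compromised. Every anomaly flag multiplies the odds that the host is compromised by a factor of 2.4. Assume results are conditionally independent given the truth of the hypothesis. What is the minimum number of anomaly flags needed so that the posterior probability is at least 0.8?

Prior odds: 0.00125 ÷ 0.99875 = 1/799.
Likelihood ratio per anomaly flag = 2.4.
Target odds: 0.8 ÷ 0.2 = 4.
Need (1/799) × 2.4ⁿ ≥ 4, i.e. 2.4ⁿ ≥ 3196.
2.4⁹ ≈2641.81 falls short of 3196 but 2.4¹⁰ ≈6340.34 reaches it, so n = 10.

10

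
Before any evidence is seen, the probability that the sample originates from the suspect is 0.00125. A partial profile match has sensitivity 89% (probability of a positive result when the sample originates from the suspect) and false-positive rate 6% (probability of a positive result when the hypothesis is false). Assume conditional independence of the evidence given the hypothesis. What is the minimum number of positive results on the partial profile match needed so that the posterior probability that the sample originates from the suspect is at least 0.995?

5

Prior odds = 0.00125/0.99875 = 1/799.
Likelihood ratio of a positive result = 0.89/0.06 = 89/6.
Target posterior odds = 0.995/0.005 = 199.
Need (1/799) × (89/6)ⁿ ≥ 199, i.e. (89/6)ⁿ ≥ 159001.
(89/6)⁴ = 62742241/1296 falls short of 159001 but (89/6)⁵ ≈718115 reaches it, so n = 5.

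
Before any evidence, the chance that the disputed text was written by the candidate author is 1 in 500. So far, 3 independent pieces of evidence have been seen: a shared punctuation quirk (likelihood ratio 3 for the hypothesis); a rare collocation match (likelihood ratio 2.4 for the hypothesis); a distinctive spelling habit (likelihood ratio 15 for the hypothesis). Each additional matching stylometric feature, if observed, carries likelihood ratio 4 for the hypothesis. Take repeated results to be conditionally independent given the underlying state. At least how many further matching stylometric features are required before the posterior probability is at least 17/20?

3

Prior odds = 0.002/0.998 = 1/499.
Combined Bayes factor of the evidence already in hand = 3 × 2.4 × 15 = 108.
Odds after that evidence = (1/499) × 108 = 108/499.
Target odds = 0.85/0.15 = 17/3.
Need 4ⁿ ≥ 17/3 ÷ (108/499) = 8483/324.
4² = 16 falls short of 8483/324 but 4³ = 64 reaches it, so n = 3.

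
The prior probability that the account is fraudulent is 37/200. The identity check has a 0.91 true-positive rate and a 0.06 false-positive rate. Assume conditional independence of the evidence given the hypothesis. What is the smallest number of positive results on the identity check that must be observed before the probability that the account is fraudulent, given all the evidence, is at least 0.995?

3

Prior odds: 0.185 ÷ 0.815 = 37/163.
Likelihood ratio of a positive result = 0.91/0.06 = 91/6.
Target odds: 0.995 ÷ 0.005 = 199.
Need (37/163) × (91/6)ⁿ ≥ 199, i.e. (91/6)ⁿ ≥ 32437/37.
(91/6)² = 8281/36 falls short of 32437/37 but (91/6)³ = 753571/216 reaches it, so n = 3.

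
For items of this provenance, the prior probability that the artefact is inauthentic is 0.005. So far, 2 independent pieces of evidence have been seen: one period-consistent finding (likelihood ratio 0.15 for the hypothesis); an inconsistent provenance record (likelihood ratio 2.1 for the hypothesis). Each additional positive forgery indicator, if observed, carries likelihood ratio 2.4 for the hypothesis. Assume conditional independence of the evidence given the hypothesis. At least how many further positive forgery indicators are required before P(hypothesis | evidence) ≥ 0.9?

10

Prior odds = 0.005/0.995 = 1/199.
Combined Bayes factor of the evidence already in hand = 0.15 × 2.1 = 0.315.
Odds after that evidence = (1/199) × 0.315 = 63/39800.
Target odds = 0.9/0.1 = 9.
Need 2.4ⁿ ≥ 9 ÷ (63/39800) = 39800/7.
2.4⁹ ≈2641.81 falls short of 39800/7 but 2.4¹⁰ ≈6340.34 reaches it, so n = 10.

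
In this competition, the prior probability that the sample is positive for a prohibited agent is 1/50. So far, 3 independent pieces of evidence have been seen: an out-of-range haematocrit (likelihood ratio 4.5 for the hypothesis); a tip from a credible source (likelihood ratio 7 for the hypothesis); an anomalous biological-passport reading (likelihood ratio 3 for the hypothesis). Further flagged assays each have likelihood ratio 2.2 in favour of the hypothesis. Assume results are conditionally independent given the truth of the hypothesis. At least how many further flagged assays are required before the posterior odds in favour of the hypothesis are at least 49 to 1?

5

Prior odds = 0.02/0.98 = 1/49.
Combined Bayes factor of the evidence already in hand = 4.5 × 7 × 3 = 94.5.
Odds after that evidence = (1/49) × 94.5 = 27/14.
Target odds = 49.
Need 2.2ⁿ ≥ 49 ÷ (27/14) = 686/27.
2.2⁴ = 23.4256 falls short of 686/27 but 2.2⁵ = 51.53632 reaches it, so n = 5.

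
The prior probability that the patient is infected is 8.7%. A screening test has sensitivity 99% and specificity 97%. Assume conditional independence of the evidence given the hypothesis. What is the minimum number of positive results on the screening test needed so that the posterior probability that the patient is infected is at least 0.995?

Prior odds = 0.087/0.913 = 87/913.
False-positive rate = 1 − 0.97 = 0.03; likelihood ratio of a positive = 0.99/0.03 = 33.
Target posterior odds = 0.995/0.005 = 199.
Require 33ⁿ ≥ 199 ÷ (87/913) = 181687/87.
33² = 1089 falls short of 181687/87 but 33³ = 35937 reaches it, so n = 3.

3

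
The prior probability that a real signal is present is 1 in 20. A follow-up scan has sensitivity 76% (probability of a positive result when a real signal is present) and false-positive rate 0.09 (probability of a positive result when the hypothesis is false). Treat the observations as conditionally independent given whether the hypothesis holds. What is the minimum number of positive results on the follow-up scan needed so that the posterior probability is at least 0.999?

5

Prior odds = 0.05/0.95 = 1/19.
Likelihood ratio of a positive result = 0.76/0.09 = 76/9.
Target odds: 0.999 ÷ 0.001 = 999.
Require (76/9)ⁿ ≥ 999 ÷ (1/19) = 18981.
(76/9)⁴ = 33362176/6561 falls short of 18981 but (76/9)⁵ ≈42939.3 reaches it, so n = 5.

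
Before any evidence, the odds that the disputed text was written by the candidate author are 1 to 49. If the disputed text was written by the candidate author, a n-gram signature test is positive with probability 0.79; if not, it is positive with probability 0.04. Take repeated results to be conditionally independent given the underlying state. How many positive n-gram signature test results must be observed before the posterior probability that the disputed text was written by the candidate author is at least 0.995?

4

Prior odds = 1/49.
Likelihood ratio of a positive = 0.79/0.04 = 19.75.
Target odds: 0.995 ÷ 0.005 = 199.
Need (1/49) × 19.75ⁿ ≥ 199, i.e. 19.75ⁿ ≥ 9751.
19.75³ = 7703.734375 falls short of 9751 but 19.75⁴ = 38950081/256 reaches it, so n = 4.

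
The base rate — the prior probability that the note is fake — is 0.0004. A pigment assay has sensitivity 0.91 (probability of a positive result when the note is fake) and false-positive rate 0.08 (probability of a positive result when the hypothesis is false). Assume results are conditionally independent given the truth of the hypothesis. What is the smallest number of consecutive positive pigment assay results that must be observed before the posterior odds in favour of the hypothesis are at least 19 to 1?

5

Prior odds: 0.0004 ÷ 0.9996 = 1/2499.
Likelihood ratio of a positive result = 0.91/0.08 = 11.375.
Target odds = 19.
Need (1/2499) × 11.375ⁿ ≥ 19, i.e. 11.375ⁿ ≥ 47481.
11.375⁴ = 68574961/4096 falls short of 47481 but 11.375⁵ ≈190439 reaches it, so n = 5.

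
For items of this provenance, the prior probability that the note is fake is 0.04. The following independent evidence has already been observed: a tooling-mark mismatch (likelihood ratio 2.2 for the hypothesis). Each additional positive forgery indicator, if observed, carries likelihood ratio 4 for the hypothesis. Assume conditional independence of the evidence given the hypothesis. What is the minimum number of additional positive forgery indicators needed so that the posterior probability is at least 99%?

Prior odds = 0.04/0.96 = 1/24.
Bayes factor of the evidence already in hand = 2.2.
Odds after that evidence = (1/24) × 2.2 = 11/120.
Target odds = 0.99/0.01 = 99.
Need 4ⁿ ≥ 99 ÷ (11/120) = 1080.
4⁵ = 1024 falls short of 1080 but 4⁶ = 4096 reaches it, so n = 6.

6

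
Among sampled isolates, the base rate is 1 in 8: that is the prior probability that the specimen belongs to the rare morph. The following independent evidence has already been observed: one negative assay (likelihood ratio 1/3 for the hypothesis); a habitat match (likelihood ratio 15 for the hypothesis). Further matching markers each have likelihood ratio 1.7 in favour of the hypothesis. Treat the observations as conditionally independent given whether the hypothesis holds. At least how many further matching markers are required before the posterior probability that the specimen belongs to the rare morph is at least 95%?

7

Prior odds = 0.125/0.875 = 1/7.
Combined Bayes factor of the evidence already in hand = (1/3) × 15 = 5.
Odds after that evidence = (1/7) × 5 = 5/7.
Target odds = 0.95/0.05 = 19.
Need 1.7ⁿ ≥ 19 ÷ (5/7) = 26.6.
1.7⁶ = 24137569/1000000 falls short of 26.6 but 1.7⁷ = 410338673/10000000 reaches it, so n = 7.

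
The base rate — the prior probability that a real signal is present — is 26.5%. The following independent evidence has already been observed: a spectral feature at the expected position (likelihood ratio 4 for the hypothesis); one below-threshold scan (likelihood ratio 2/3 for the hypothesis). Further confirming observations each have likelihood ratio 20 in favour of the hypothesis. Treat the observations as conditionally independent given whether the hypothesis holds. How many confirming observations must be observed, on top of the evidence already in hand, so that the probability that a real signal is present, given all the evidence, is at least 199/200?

2

Prior odds = 0.265/0.735 = 53/147.
Combined Bayes factor of the evidence already in hand = 4 × (2/3) = 8/3.
Odds after that evidence = (53/147) × 8/3 = 424/441.
Target odds = 0.995/0.005 = 199.
Need 20ⁿ ≥ 199 ÷ (424/441) = 87759/424.
20¹ = 20 falls short of 87759/424 but 20² = 400 reaches it, so n = 2.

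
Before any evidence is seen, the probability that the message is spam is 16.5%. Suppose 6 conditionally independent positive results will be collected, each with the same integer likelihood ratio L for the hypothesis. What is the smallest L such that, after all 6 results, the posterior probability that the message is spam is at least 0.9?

2

Prior odds = 0.165/0.835 = 33/167.
Target odds = 0.9/0.1 = 9.
Need L⁶ ≥ 9 ÷ (33/167) = 501/11.
1⁶ = 1 < 501/11 ≤ 64 = 2⁶, so L = 2.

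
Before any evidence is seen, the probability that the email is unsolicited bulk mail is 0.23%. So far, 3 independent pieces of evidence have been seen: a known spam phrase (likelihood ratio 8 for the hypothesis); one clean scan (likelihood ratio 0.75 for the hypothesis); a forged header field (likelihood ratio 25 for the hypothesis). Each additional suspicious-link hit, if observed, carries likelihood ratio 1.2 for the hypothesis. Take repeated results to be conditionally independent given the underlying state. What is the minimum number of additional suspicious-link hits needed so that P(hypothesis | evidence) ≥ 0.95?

Prior odds = 0.0023/0.9977 = 23/9977.
Combined Bayes factor of the evidence already in hand = 8 × 0.75 × 25 = 150.
Odds after that evidence = (23/9977) × 150 = 3450/9977.
Target odds = 0.95/0.05 = 19.
Need 1.2ⁿ ≥ 19 ÷ (3450/9977) = 189563/3450.
1.2²¹ ≈46.0051 falls short of 189563/3450 but 1.2²² ≈55.2061 reaches it, so n = 22.

22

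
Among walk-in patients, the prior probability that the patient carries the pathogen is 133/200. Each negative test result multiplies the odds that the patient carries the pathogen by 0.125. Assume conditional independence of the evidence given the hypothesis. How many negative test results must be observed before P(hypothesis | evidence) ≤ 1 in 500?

4

Prior odds = 0.665/0.335 = 133/67.
Likelihood ratio per negative test result = 0.125.
Target odds: 0.002 ÷ 0.998 = 1/499.
Require 0.125ⁿ ≤ 1/499 ÷ (133/67) = 67/66367.
0.125³ = 0.001953125 is still above 67/66367 but 0.125⁴ = 1/4096 is at or below it, so n = 4.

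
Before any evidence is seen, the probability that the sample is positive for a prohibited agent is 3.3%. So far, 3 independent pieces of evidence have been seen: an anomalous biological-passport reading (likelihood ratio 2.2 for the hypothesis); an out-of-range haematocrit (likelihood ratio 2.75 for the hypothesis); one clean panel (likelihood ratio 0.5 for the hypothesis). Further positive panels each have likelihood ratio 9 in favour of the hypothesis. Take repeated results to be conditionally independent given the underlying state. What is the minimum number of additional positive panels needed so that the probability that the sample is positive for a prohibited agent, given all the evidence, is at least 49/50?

Prior odds = 0.033/0.967 = 33/967.
Combined Bayes factor of the evidence already in hand = 2.2 × 2.75 × 0.5 = 3.025.
Odds after that evidence = (33/967) × 3.025 = 3993/38680.
Target odds = 0.98/0.02 = 49.
Need 9ⁿ ≥ 49 ÷ (3993/38680) = 1895320/3993.
9² = 81 falls short of 1895320/3993 but 9³ = 729 reaches it, so n = 3.

3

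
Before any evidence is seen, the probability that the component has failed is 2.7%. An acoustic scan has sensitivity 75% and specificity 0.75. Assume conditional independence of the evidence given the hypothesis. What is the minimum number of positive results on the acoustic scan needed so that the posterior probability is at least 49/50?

Prior odds: 0.027 ÷ 0.973 = 27/973.
False-positive rate = 1 − 0.75 = 0.25; likelihood ratio of a positive = 0.75/0.25 = 3.
Target posterior odds = 0.98/0.02 = 49.
Need (27/973) × 3ⁿ ≥ 49, i.e. 3ⁿ ≥ 47677/27.
3⁶ = 729 falls short of 47677/27 but 3⁷ = 2187 reaches it, so n = 7.

7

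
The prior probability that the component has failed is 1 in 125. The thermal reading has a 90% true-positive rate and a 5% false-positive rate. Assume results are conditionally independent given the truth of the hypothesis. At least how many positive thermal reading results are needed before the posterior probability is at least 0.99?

4

Prior odds = 0.008/0.992 = 1/124.
Likelihood ratio of a positive result = 0.9/0.05 = 18.
Target posterior odds = 0.99/0.01 = 99.
Require 18ⁿ ≥ 99 ÷ (1/124) = 12276.
18³ = 5832 falls short of 12276 but 18⁴ = 104976 reaches it, so n = 4.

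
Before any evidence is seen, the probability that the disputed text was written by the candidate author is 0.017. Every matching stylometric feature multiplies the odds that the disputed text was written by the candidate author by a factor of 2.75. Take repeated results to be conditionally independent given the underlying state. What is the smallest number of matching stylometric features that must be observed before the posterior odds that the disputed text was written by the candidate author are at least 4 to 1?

Prior odds: 0.017 ÷ 0.983 = 17/983.
Likelihood ratio per matching stylometric feature = 2.75.
Target odds = 4.
Need (17/983) × 2.75ⁿ ≥ 4, i.e. 2.75ⁿ ≥ 3932/17.
2.75⁵ = 161051/1024 falls short of 3932/17 but 2.75⁶ = 1771561/4096 reaches it, so n = 6.

6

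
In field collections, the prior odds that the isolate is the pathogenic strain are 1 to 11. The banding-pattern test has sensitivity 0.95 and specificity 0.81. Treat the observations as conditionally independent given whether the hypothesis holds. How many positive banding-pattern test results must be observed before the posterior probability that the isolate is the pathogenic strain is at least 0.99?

5

Prior odds = 1/11.
False-positive rate = 1 − 0.81 = 0.19; likelihood ratio of a positive = 0.95/0.19 = 5.
Target posterior odds = 0.99/0.01 = 99.
Require 5ⁿ ≥ 99 ÷ (1/11) = 1089.
5⁴ = 625 falls short of 1089 but 5⁵ = 3125 reaches it, so n = 5.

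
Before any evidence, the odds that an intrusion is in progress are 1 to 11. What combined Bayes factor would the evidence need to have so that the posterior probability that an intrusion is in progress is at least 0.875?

Prior odds = 1/11.
Target odds = 0.875/0.125 = 7.
Required Bayes factor = 7 ÷ (1/11) = 77.

77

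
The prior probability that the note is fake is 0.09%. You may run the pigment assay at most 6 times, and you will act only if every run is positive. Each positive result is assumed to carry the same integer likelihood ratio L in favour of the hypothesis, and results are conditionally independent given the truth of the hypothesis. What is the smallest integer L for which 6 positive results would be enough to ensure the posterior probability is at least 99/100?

Prior odds = 0.0009/0.9991 = 9/9991.
Target odds = 0.99/0.01 = 99.
Need L⁶ ≥ 99 ÷ (9/9991) = 109901.
6⁶ = 46656 < 109901 ≤ 117649 = 7⁶, so L = 7.

7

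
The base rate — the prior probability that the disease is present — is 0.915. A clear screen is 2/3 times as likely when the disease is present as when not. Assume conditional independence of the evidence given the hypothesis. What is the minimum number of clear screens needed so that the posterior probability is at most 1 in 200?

19

Prior odds: 0.915 ÷ 0.085 = 183/17.
Likelihood ratio per clear screen = 2/3.
Target odds: 0.005 ÷ 0.995 = 1/199.
Need (183/17) × (2/3)ⁿ ≤ 1/199, i.e. (2/3)ⁿ ≤ 17/36417.
(2/3)¹⁸ = 262144/387420489 is still above 17/36417 but (2/3)¹⁹ ≈0.000451093 is at or below it, so n = 19.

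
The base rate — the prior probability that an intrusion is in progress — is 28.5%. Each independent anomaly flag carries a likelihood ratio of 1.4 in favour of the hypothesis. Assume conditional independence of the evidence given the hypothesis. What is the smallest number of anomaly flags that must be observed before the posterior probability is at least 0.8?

Prior odds = 0.285/0.715 = 57/143.
Likelihood ratio per anomaly flag = 1.4.
Target odds: 0.8 ÷ 0.2 = 4.
Require 1.4ⁿ ≥ 4 ÷ (57/143) = 572/57.
1.4⁶ = 117649/15625 falls short of 572/57 but 1.4⁷ = 823543/78125 reaches it, so n = 7.

7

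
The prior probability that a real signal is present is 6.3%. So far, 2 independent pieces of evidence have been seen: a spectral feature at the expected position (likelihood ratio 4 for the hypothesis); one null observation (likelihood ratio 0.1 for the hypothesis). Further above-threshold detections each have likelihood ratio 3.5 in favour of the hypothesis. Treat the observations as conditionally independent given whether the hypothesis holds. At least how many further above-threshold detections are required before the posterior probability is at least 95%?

6

Prior odds = 0.063/0.937 = 63/937.
Combined Bayes factor of the evidence already in hand = 4 × 0.1 = 0.4.
Odds after that evidence = (63/937) × 0.4 = 126/4685.
Target odds = 0.95/0.05 = 19.
Need 3.5ⁿ ≥ 19 ÷ (126/4685) = 89015/126.
3.5⁵ = 525.21875 falls short of 89015/126 but 3.5⁶ = 1838.265625 reaches it, so n = 6.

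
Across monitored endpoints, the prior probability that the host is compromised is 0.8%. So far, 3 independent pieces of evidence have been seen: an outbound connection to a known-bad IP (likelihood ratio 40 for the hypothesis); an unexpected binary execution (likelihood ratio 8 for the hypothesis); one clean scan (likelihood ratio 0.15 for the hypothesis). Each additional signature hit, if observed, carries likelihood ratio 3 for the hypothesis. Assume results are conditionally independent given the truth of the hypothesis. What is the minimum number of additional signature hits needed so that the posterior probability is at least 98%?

Prior odds = 0.008/0.992 = 1/124.
Combined Bayes factor of the evidence already in hand = 40 × 8 × 0.15 = 48.
Odds after that evidence = (1/124) × 48 = 12/31.
Target odds = 0.98/0.02 = 49.
Need 3ⁿ ≥ 49 ÷ (12/31) = 1519/12.
3⁴ = 81 falls short of 1519/12 but 3⁵ = 243 reaches it, so n = 5.

5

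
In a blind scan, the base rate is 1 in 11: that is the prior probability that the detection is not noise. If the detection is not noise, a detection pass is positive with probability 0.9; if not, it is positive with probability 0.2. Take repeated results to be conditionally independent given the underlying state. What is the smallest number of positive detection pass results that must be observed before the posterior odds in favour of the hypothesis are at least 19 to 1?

Prior odds: (1/11) ÷ (10/11) = 0.1.
Likelihood ratio of a positive = 0.9/0.2 = 4.5.
Target odds = 19.
Require 4.5ⁿ ≥ 19 ÷ 0.1 = 190.
4.5³ = 91.125 falls short of 190 but 4.5⁴ = 410.0625 reaches it, so n = 4.

4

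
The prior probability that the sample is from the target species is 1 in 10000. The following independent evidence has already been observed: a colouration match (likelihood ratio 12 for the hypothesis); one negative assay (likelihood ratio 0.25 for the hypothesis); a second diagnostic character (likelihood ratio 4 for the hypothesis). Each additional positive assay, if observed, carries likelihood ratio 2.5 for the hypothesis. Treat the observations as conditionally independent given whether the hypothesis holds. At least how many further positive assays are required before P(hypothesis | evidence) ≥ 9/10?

Prior odds = 0.0001/0.9999 = 1/9999.
Combined Bayes factor of the evidence already in hand = 12 × 0.25 × 4 = 12.
Odds after that evidence = (1/9999) × 12 = 4/3333.
Target odds = 0.9/0.1 = 9.
Need 2.5ⁿ ≥ 9 ÷ (4/3333) = 7499.25.
2.5⁹ = 1953125/512 falls short of 7499.25 but 2.5¹⁰ = 9765625/1024 reaches it, so n = 10.

10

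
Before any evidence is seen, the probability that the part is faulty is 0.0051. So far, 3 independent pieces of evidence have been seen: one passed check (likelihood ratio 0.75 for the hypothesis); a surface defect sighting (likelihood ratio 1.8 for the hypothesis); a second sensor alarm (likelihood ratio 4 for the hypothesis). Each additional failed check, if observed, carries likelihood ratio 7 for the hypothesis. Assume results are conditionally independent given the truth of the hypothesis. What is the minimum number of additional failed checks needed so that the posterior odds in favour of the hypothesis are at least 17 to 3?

3

Prior odds = 0.0051/0.9949 = 51/9949.
Combined Bayes factor of the evidence already in hand = 0.75 × 1.8 × 4 = 5.4.
Odds after that evidence = (51/9949) × 5.4 = 1377/49745.
Target odds = 17/3.
Need 7ⁿ ≥ 17/3 ÷ (1377/49745) = 49745/243.
7² = 49 falls short of 49745/243 but 7³ = 343 reaches it, so n = 3.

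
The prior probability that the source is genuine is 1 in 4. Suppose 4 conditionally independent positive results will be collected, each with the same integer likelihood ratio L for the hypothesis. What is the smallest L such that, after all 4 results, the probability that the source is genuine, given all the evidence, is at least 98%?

4

Prior odds = 0.25/0.75 = 1/3.
Target odds = 0.98/0.02 = 49.
Need L⁴ ≥ 49 ÷ (1/3) = 147.
3⁴ = 81 < 147 ≤ 256 = 4⁴, so L = 4.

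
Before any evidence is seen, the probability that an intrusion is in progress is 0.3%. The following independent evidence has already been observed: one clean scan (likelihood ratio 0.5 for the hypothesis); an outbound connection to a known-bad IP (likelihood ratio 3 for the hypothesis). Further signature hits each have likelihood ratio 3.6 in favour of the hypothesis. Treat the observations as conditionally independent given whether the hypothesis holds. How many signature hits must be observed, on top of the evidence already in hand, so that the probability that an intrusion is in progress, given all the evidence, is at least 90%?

Prior odds = 0.003/0.997 = 3/997.
Combined Bayes factor of the evidence already in hand = 0.5 × 3 = 1.5.
Odds after that evidence = (3/997) × 1.5 = 9/1994.
Target odds = 0.9/0.1 = 9.
Need 3.6ⁿ ≥ 9 ÷ (9/1994) = 1994.
3.6⁵ = 604.66176 falls short of 1994 but 3.6⁶ = 34012224/15625 reaches it, so n = 6.

6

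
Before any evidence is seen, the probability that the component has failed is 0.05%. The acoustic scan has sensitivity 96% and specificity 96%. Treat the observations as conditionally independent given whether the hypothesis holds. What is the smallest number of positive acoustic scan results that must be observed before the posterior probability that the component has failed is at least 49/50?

Prior odds: 0.0005 ÷ 0.9995 = 1/1999.
False-positive rate = 1 − 0.96 = 0.04; likelihood ratio of a positive = 0.96/0.04 = 24.
Target odds: 0.98 ÷ 0.02 = 49.
Require 24ⁿ ≥ 49 ÷ (1/1999) = 97951.
24³ = 13824 falls short of 97951 but 24⁴ = 331776 reaches it, so n = 4.

4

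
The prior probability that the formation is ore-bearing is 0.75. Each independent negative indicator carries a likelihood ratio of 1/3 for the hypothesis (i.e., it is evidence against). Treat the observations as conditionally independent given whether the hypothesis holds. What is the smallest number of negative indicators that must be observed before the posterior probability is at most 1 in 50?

5

Prior odds = 0.75/0.25 = 3.
Likelihood ratio per negative indicator = 1/3.
Target posterior odds = 0.02/0.98 = 1/49.
Need 3 × (1/3)ⁿ ≤ 1/49, i.e. (1/3)ⁿ ≤ 1/147.
(1/3)⁴ = 1/81 is still above 1/147 but (1/3)⁵ = 1/243 is at or below it, so n = 5.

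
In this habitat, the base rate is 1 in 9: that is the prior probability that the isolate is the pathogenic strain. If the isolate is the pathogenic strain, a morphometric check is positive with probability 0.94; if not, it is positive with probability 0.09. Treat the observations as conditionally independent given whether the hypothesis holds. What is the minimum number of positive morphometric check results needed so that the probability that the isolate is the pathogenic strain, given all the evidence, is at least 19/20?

Prior odds: (1/9) ÷ (8/9) = 0.125.
Likelihood ratio of a positive = 0.94/0.09 = 94/9.
Target posterior odds = 0.95/0.05 = 19.
Need 0.125 × (94/9)ⁿ ≥ 19, i.e. (94/9)ⁿ ≥ 152.
(94/9)² = 8836/81 falls short of 152 but (94/9)³ = 830584/729 reaches it, so n = 3.

3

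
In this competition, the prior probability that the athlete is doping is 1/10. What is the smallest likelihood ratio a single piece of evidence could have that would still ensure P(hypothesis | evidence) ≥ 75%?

27

Prior odds = 0.1/0.9 = 1/9.
Target odds = 0.75/0.25 = 3.
Required Bayes factor = 3 ÷ (1/9) = 27.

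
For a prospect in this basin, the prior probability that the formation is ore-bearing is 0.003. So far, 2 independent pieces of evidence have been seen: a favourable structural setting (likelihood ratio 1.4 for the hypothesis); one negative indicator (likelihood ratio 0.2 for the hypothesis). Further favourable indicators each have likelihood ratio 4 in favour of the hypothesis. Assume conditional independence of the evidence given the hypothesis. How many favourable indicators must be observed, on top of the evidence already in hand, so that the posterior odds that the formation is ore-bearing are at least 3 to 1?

Prior odds = 0.003/0.997 = 3/997.
Combined Bayes factor of the evidence already in hand = 1.4 × 0.2 = 0.28.
Odds after that evidence = (3/997) × 0.28 = 21/24925.
Target odds = 3.
Need 4ⁿ ≥ 3 ÷ (21/24925) = 24925/7.
4⁵ = 1024 falls short of 24925/7 but 4⁶ = 4096 reaches it, so n = 6.

6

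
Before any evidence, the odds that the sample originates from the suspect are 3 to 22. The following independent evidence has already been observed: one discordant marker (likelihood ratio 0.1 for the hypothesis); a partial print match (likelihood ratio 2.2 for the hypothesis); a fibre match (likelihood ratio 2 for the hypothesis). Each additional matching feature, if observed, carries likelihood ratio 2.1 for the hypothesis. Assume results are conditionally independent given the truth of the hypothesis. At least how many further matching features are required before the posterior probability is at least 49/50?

10

Prior odds = 3/22.
Combined Bayes factor of the evidence already in hand = 0.1 × 2.2 × 2 = 0.44.
Odds after that evidence = (3/22) × 0.44 = 0.06.
Target odds = 0.98/0.02 = 49.
Need 2.1ⁿ ≥ 49 ÷ 0.06 = 2450/3.
2.1⁹ ≈794.28 falls short of 2450/3 but 2.1¹⁰ ≈1667.99 reaches it, so n = 10.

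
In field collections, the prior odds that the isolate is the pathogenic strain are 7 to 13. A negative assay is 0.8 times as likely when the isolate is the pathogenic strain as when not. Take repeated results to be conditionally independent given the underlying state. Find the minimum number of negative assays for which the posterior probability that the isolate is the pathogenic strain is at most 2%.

Prior odds = 7/13.
Likelihood ratio per negative assay = 0.8.
Target odds: 0.02 ÷ 0.98 = 1/49.
Require 0.8ⁿ ≤ 1/49 ÷ (7/13) = 13/343.
0.8¹⁴ ≈0.0439805 is still above 13/343 but 0.8¹⁵ ≈0.0351844 is at or below it, so n = 15.

15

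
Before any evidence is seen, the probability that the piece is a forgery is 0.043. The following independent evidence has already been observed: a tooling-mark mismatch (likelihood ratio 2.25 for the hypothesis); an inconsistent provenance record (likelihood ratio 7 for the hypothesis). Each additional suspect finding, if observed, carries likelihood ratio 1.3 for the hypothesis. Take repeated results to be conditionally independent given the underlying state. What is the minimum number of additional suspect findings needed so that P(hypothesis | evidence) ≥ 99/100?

Prior odds = 0.043/0.957 = 43/957.
Combined Bayes factor of the evidence already in hand = 2.25 × 7 = 15.75.
Odds after that evidence = (43/957) × 15.75 = 903/1276.
Target odds = 0.99/0.01 = 99.
Need 1.3ⁿ ≥ 99 ÷ (903/1276) = 42108/301.
1.3¹⁸ ≈112.455 falls short of 42108/301 but 1.3¹⁹ ≈146.192 reaches it, so n = 19.

19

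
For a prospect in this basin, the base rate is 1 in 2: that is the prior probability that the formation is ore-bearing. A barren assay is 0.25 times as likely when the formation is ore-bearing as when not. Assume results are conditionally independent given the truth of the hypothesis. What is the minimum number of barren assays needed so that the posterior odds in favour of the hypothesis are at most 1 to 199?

4

Prior odds: 0.5 ÷ 0.5 = 1.
Likelihood ratio per barren assay = 0.25.
Target odds = 1/199.
Need 1 × 0.25ⁿ ≤ 1/199, i.e. 0.25ⁿ ≤ 1/199.
0.25³ = 0.015625 is still above 1/199 but 0.25⁴ = 0.00390625 is at or below it, so n = 4.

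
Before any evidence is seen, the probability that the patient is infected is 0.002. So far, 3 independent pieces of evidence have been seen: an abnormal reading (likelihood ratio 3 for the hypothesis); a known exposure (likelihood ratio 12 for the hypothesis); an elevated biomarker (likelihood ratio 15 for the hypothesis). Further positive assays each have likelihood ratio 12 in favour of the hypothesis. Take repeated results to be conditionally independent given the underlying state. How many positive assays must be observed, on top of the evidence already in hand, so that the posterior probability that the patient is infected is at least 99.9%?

3

Prior odds = 0.002/0.998 = 1/499.
Combined Bayes factor of the evidence already in hand = 3 × 12 × 15 = 540.
Odds after that evidence = (1/499) × 540 = 540/499.
Target odds = 0.999/0.001 = 999.
Need 12ⁿ ≥ 999 ÷ (540/499) = 923.15.
12² = 144 falls short of 923.15 but 12³ = 1728 reaches it, so n = 3.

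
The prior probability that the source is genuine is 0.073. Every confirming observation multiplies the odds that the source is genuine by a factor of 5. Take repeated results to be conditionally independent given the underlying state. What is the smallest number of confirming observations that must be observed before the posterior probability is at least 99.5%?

5

Prior odds: 0.073 ÷ 0.927 = 73/927.
Likelihood ratio per confirming observation = 5.
Target odds: 0.995 ÷ 0.005 = 199.
Need (73/927) × 5ⁿ ≥ 199, i.e. 5ⁿ ≥ 184473/73.
5⁴ = 625 falls short of 184473/73 but 5⁵ = 3125 reaches it, so n = 5.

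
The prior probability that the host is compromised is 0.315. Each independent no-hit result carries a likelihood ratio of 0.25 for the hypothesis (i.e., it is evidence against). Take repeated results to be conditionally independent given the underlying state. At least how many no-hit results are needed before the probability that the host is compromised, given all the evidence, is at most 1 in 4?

1

Prior odds = 0.315/0.685 = 63/137.
Likelihood ratio per no-hit result = 0.25.
Target posterior odds = 0.25/0.75 = 1/3.
Need (63/137) × 0.25ⁿ ≤ 1/3, i.e. 0.25ⁿ ≤ 137/189.
0.25¹ = 0.25, which is already at or below the required 137/189; so n = 1.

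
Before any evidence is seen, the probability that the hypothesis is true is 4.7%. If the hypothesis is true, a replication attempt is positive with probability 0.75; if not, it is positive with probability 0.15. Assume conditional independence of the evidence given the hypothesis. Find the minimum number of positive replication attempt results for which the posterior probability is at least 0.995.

Prior odds = 0.047/0.953 = 47/953.
Likelihood ratio of a positive = 0.75/0.15 = 5.
Target odds: 0.995 ÷ 0.005 = 199.
Require 5ⁿ ≥ 199 ÷ (47/953) = 189647/47.
5⁵ = 3125 falls short of 189647/47 but 5⁶ = 15625 reaches it, so n = 6.

6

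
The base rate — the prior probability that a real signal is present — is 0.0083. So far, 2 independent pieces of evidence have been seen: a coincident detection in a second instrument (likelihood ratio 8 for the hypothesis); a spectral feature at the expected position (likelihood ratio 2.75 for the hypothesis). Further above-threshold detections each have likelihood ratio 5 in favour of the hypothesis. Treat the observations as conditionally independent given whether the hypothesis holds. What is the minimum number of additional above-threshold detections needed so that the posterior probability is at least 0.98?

4

Prior odds = 0.0083/0.9917 = 83/9917.
Combined Bayes factor of the evidence already in hand = 8 × 2.75 = 22.
Odds after that evidence = (83/9917) × 22 = 1826/9917.
Target odds = 0.98/0.02 = 49.
Need 5ⁿ ≥ 49 ÷ (1826/9917) = 485933/1826.
5³ = 125 falls short of 485933/1826 but 5⁴ = 625 reaches it, so n = 4.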